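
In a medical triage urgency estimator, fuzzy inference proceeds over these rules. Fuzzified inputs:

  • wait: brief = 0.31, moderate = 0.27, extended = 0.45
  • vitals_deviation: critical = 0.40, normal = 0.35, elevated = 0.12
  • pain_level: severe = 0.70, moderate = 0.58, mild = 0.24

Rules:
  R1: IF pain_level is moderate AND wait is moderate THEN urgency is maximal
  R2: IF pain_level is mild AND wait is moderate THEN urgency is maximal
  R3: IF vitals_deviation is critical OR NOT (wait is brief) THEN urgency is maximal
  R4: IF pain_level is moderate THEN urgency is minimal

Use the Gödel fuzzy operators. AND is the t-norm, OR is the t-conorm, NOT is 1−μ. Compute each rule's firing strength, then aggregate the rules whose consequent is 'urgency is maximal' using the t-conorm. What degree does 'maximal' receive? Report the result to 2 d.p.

R1: moderate=0.58, moderate=0.27; AND[min(a, b)] → w = 0.27
R2: mild=0.24, moderate=0.27; AND[min(a, b)] → w = 0.24
R3: critical=0.40, ¬brief=1−0.31=0.69; OR[max(a, b)] → w = 0.69
R4: moderate=0.58 → w = 0.58
Rules with consequent 'maximal': {R1, R2, R3} → strengths 0.27, 0.24, 0.69
Aggregate via t-conorm [max(a, b)]: 0.69

0.69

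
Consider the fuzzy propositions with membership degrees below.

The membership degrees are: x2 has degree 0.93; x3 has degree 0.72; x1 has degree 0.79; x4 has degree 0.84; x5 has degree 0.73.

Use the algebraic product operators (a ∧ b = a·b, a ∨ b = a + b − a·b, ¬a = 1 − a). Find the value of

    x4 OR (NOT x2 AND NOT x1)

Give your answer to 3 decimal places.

NOT x2 = 1 − 0.9300 = 0.0700
NOT x1 = 1 − 0.7900 = 0.2100
NOT x2 AND NOT x1 = a·b on (0.0700, 0.2100) = 0.0147
x4 OR (NOT x2 AND NOT x1) = a + b − a·b on (0.8400, 0.0147) = 0.8424

0.842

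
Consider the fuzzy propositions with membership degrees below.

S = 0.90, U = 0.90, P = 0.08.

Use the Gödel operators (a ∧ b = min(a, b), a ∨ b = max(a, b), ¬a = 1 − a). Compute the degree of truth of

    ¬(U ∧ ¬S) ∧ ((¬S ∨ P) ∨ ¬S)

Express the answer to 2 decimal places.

0.10

¬S = 1 − 0.90 = 0.10
U ∧ ¬S = min(a, b) on (0.90, 0.10) = 0.10
¬(U ∧ ¬S) = 1 − 0.10 = 0.90
¬S = 1 − 0.90 = 0.10
¬S ∨ P = max(a, b) on (0.10, 0.08) = 0.10
¬S = 1 − 0.90 = 0.10
(¬S ∨ P) ∨ ¬S = max(a, b) on (0.10, 0.10) = 0.10
¬(U ∧ ¬S) ∧ ((¬S ∨ P) ∨ ¬S) = min(a, b) on (0.90, 0.10) = 0.10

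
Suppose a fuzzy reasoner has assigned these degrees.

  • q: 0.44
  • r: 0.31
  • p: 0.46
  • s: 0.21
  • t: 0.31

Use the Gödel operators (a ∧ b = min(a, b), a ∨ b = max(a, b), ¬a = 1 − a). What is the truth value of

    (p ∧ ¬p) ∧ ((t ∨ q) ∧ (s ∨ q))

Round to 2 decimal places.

¬p = 1 − 0.46 = 0.54
p ∧ ¬p = min(a, b) on (0.46, 0.54) = 0.46
t ∨ q = max(a, b) on (0.31, 0.44) = 0.44
s ∨ q = max(a, b) on (0.21, 0.44) = 0.44
(t ∨ q) ∧ (s ∨ q) = min(a, b) on (0.44, 0.44) = 0.44
(p ∧ ¬p) ∧ ((t ∨ q) ∧ (s ∨ q)) = min(a, b) on (0.46, 0.44) = 0.44

0.44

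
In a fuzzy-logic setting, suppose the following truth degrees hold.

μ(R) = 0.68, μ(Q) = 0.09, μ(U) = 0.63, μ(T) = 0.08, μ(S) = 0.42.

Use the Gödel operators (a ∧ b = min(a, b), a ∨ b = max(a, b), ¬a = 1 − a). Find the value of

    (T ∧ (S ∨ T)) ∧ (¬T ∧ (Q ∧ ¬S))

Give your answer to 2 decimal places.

S ∨ T = max(a, b) on (0.42, 0.08) = 0.42
T ∧ (S ∨ T) = min(a, b) on (0.08, 0.42) = 0.08
¬T = 1 − 0.08 = 0.92
¬S = 1 − 0.42 = 0.58
Q ∧ ¬S = min(a, b) on (0.09, 0.58) = 0.09
¬T ∧ (Q ∧ ¬S) = min(a, b) on (0.92, 0.09) = 0.09
(T ∧ (S ∨ T)) ∧ (¬T ∧ (Q ∧ ¬S)) = min(a, b) on (0.08, 0.09) = 0.08

0.08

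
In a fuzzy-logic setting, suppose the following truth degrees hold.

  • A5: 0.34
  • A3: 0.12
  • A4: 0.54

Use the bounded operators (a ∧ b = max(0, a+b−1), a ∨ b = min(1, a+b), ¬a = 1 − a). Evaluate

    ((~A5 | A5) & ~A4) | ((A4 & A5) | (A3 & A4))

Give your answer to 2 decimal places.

~A5 = 1 − 0.34 = 0.66
~A5 | A5 = min(1, a+b) on (0.66, 0.34) = 1.00
~A4 = 1 − 0.54 = 0.46
(~A5 | A5) & ~A4 = max(0, a+b−1) on (1.00, 0.46) = 0.46
A4 & A5 = max(0, a+b−1) on (0.54, 0.34) = 0.00
A3 & A4 = max(0, a+b−1) on (0.12, 0.54) = 0.00
(A4 & A5) | (A3 & A4) = min(1, a+b) on (0.00, 0.00) = 0.00
((~A5 | A5) & ~A4) | ((A4 & A5) | (A3 & A4)) = min(1, a+b) on (0.46, 0.00) = 0.46

0.46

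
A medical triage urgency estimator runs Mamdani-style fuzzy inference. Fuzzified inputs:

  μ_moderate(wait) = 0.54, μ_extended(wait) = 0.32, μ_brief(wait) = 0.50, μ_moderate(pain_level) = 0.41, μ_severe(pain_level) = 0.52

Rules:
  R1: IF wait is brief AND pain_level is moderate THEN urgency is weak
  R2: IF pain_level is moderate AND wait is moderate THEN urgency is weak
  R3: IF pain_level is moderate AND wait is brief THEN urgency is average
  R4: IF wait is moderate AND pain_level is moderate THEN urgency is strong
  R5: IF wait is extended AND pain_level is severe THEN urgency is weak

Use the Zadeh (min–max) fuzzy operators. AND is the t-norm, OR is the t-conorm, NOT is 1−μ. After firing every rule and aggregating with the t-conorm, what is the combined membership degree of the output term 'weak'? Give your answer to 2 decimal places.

0.41

R1: brief=0.50, moderate=0.41; AND[min(a, b)] → w = 0.41
R2: moderate=0.41, moderate=0.54; AND[min(a, b)] → w = 0.41
R3: moderate=0.41, brief=0.50; AND[min(a, b)] → w = 0.41
R4: moderate=0.54, moderate=0.41; AND[min(a, b)] → w = 0.41
R5: extended=0.32, severe=0.52; AND[min(a, b)] → w = 0.32
Rules with consequent 'weak': {R1, R2, R5} → strengths 0.41, 0.41, 0.32
Aggregate via t-conorm [max(a, b)]: 0.41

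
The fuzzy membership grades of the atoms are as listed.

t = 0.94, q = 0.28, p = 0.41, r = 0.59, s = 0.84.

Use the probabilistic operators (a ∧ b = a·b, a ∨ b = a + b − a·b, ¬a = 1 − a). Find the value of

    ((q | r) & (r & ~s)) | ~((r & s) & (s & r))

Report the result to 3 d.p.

0.771

q | r = a + b − a·b on (0.2800, 0.5900) = 0.7048
~s = 1 − 0.8400 = 0.1600
r & ~s = a·b on (0.5900, 0.1600) = 0.0944
(q | r) & (r & ~s) = a·b on (0.7048, 0.0944) = 0.0665
r & s = a·b on (0.5900, 0.8400) = 0.4956
s & r = a·b on (0.8400, 0.5900) = 0.4956
(r & s) & (s & r) = a·b on (0.4956, 0.4956) = 0.2456
~((r & s) & (s & r)) = 1 − 0.2456 = 0.7544
((q | r) & (r & ~s)) | ~((r & s) & (s & r)) = a + b − a·b on (0.0665, 0.7544) = 0.7707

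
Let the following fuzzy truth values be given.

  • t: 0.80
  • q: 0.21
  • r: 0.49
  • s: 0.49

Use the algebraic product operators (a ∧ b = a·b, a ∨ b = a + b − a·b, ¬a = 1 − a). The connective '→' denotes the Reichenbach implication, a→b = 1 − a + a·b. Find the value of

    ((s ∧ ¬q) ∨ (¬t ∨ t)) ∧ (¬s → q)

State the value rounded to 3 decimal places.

0.539

¬q = 1 − 0.2100 = 0.7900
s ∧ ¬q = a·b on (0.4900, 0.7900) = 0.3871
¬t = 1 − 0.8000 = 0.2000
¬t ∨ t = a + b − a·b on (0.2000, 0.8000) = 0.8400
(s ∧ ¬q) ∨ (¬t ∨ t) = a + b − a·b on (0.3871, 0.8400) = 0.9019
¬s = 1 − 0.4900 = 0.5100
¬s → q  [Reichenbach: 1 − a + a·b] with a=0.5100, b=0.2100 → 0.5971
((s ∧ ¬q) ∨ (¬t ∨ t)) ∧ (¬s → q) = a·b on (0.9019, 0.5971) = 0.5385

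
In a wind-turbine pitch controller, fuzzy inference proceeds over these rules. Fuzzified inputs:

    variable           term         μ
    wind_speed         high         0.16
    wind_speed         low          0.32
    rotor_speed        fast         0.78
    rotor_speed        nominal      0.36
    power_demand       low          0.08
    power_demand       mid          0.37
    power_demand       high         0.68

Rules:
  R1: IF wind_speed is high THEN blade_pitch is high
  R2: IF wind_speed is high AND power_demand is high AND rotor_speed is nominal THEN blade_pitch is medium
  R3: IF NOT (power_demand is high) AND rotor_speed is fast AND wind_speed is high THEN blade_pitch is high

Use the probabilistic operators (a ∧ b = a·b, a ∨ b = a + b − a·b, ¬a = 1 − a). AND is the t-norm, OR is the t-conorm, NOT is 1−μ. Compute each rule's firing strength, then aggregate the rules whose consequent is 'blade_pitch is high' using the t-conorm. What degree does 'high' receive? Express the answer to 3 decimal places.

0.194

R1: high=0.16 → w = 0.1600
R2: high=0.16, high=0.68, nominal=0.36; AND[a·b] → w = 0.0392
R3: ¬high=1−0.68=0.32, fast=0.78, high=0.16; AND[a·b] → w = 0.0399
Rules with consequent 'high': {R1, R3} → strengths 0.1600, 0.0399
Aggregate via t-conorm [a + b − a·b]: 0.1935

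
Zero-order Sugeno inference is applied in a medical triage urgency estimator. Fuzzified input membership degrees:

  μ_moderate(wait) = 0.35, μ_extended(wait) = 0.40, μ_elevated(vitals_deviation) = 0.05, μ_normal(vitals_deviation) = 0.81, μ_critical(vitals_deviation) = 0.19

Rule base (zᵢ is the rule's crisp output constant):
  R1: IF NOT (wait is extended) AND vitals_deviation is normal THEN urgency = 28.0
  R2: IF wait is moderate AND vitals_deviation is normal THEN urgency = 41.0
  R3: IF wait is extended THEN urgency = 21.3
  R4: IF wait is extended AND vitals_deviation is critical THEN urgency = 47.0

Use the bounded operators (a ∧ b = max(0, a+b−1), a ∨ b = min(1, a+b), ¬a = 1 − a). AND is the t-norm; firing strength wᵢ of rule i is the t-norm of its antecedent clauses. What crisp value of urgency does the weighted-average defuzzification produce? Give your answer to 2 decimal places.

27.38

R1 (z=28.0): ¬extended=1−0.40=0.60, normal=0.81; AND[max(0, a+b−1)] → w = 0.41
R2 (z=41.0): moderate=0.35, normal=0.81; AND[max(0, a+b−1)] → w = 0.16
R3 (z=21.3): extended=0.40 → w = 0.40
R4 (z=47.0): extended=0.40, critical=0.19; AND[max(0, a+b−1)] → w = 0.00
Weighted average = (0.41·28.0 + 0.16·41.0 + 0.40·21.3 + 0.00·47.0) / (0.41 + 0.16 + 0.40 + 0.00)
  = 26.5600 / 0.9700 = 27.38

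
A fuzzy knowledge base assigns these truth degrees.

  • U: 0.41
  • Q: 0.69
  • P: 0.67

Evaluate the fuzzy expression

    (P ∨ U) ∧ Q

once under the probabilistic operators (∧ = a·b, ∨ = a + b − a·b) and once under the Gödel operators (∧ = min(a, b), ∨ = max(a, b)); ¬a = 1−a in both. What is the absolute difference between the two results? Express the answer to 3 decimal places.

0.114

Under probabilistic:
  P ∨ U = a + b − a·b on (0.6700, 0.4100) = 0.8053
  (P ∨ U) ∧ Q = a·b on (0.8053, 0.6900) = 0.5557
  → value = 0.5557
Under Gödel:
  P ∨ U = max(a, b) on (0.67, 0.41) = 0.67
  (P ∨ U) ∧ Q = min(a, b) on (0.67, 0.69) = 0.67
  → value = 0.6700
|0.5557 − 0.6700| = 0.114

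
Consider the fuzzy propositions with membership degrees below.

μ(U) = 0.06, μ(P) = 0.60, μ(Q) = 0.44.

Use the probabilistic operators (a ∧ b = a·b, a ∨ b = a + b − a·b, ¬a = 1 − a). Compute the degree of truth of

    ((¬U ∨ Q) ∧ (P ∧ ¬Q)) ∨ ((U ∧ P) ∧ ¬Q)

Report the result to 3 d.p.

0.338

¬U = 1 − 0.0600 = 0.9400
¬U ∨ Q = a + b − a·b on (0.9400, 0.4400) = 0.9664
¬Q = 1 − 0.4400 = 0.5600
P ∧ ¬Q = a·b on (0.6000, 0.5600) = 0.3360
(¬U ∨ Q) ∧ (P ∧ ¬Q) = a·b on (0.9664, 0.3360) = 0.3247
U ∧ P = a·b on (0.0600, 0.6000) = 0.0360
¬Q = 1 − 0.4400 = 0.5600
(U ∧ P) ∧ ¬Q = a·b on (0.0360, 0.5600) = 0.0202
((¬U ∨ Q) ∧ (P ∧ ¬Q)) ∨ ((U ∧ P) ∧ ¬Q) = a + b − a·b on (0.3247, 0.0202) = 0.3383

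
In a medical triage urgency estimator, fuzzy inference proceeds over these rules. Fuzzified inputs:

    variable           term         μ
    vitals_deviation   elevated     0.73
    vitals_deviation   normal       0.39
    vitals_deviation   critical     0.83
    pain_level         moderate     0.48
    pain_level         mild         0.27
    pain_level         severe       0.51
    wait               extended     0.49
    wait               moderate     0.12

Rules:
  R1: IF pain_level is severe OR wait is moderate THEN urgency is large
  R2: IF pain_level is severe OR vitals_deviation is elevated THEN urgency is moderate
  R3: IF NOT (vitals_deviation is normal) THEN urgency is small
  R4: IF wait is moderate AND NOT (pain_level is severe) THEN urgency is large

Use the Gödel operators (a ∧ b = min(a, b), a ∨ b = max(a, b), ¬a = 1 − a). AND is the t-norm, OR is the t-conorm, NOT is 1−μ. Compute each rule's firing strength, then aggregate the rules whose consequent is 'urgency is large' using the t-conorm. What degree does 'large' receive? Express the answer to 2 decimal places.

0.51

R1: severe=0.51, moderate=0.12; OR[max(a, b)] → w = 0.51
R2: severe=0.51, elevated=0.73; OR[max(a, b)] → w = 0.73
R3: ¬normal=1−0.39=0.61 → w = 0.61
R4: moderate=0.12, ¬severe=1−0.51=0.49; AND[min(a, b)] → w = 0.12
Rules with consequent 'large': {R1, R4} → strengths 0.51, 0.12
Aggregate via t-conorm [max(a, b)]: 0.51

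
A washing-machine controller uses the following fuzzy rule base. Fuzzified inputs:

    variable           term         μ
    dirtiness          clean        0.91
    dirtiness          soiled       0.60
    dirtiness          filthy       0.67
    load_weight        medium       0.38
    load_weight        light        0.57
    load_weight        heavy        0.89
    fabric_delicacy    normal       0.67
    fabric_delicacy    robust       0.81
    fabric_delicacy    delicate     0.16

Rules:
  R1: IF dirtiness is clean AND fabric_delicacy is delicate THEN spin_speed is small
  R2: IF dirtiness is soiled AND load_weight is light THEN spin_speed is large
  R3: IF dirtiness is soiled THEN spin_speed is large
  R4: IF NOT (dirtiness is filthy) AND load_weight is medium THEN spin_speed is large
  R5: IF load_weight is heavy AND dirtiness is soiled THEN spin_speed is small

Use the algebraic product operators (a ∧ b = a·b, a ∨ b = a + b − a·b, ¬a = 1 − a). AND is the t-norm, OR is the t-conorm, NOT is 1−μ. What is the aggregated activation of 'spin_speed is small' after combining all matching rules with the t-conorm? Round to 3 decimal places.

0.602

R1: clean=0.91, delicate=0.16; AND[a·b] → w = 0.1456
R2: soiled=0.60, light=0.57; AND[a·b] → w = 0.3420
R3: soiled=0.60 → w = 0.6000
R4: ¬filthy=1−0.67=0.33, medium=0.38; AND[a·b] → w = 0.1254
R5: heavy=0.89, soiled=0.60; AND[a·b] → w = 0.5340
Rules with consequent 'small': {R1, R5} → strengths 0.1456, 0.5340
Aggregate via t-conorm [a + b − a·b]: 0.6018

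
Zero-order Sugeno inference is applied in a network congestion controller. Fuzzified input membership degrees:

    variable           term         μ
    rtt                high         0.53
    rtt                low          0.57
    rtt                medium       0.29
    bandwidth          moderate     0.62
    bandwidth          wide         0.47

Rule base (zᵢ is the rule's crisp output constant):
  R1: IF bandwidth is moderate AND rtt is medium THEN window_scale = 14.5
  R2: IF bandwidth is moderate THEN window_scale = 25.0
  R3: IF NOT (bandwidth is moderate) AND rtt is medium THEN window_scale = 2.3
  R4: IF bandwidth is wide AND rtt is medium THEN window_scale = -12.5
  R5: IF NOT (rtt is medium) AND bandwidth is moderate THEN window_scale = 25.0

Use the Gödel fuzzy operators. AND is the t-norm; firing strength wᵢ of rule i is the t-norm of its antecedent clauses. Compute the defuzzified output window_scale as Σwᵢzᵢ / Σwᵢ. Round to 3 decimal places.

R1 (z=14.5): moderate=0.62, medium=0.29; AND[min(a, b)] → w = 0.29
R2 (z=25.0): moderate=0.62 → w = 0.62
R3 (z=2.3): ¬moderate=1−0.62=0.38, medium=0.29; AND[min(a, b)] → w = 0.29
R4 (z=-12.5): wide=0.47, medium=0.29; AND[min(a, b)] → w = 0.29
R5 (z=25.0): ¬medium=1−0.29=0.71, moderate=0.62; AND[min(a, b)] → w = 0.62
Weighted average = (0.29·14.5 + 0.62·25.0 + 0.29·2.3 + 0.29·-12.5 + 0.62·25.0) / (0.29 + 0.62 + 0.29 + 0.29 + 0.62)
  = 32.2470 / 2.1100 = 15.283

15.283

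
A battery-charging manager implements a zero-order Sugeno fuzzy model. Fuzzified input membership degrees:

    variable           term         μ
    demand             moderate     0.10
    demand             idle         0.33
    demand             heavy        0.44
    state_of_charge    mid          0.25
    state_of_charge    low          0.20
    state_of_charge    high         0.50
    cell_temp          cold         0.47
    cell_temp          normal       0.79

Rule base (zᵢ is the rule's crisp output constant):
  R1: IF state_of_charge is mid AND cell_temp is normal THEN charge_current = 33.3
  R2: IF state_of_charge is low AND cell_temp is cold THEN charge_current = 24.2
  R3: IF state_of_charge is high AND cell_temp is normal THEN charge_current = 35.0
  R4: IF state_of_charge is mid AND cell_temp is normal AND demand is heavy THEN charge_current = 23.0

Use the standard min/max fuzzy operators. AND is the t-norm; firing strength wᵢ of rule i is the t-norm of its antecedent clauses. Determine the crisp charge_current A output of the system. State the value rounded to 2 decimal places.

30.35

R1 (z=33.3): mid=0.25, normal=0.79; AND[min(a, b)] → w = 0.25
R2 (z=24.2): low=0.20, cold=0.47; AND[min(a, b)] → w = 0.20
R3 (z=35.0): high=0.50, normal=0.79; AND[min(a, b)] → w = 0.50
R4 (z=23.0): mid=0.25, normal=0.79, heavy=0.44; AND[min(a, b)] → w = 0.25
Weighted average = (0.25·33.3 + 0.20·24.2 + 0.50·35.0 + 0.25·23.0) / (0.25 + 0.20 + 0.50 + 0.25)
  = 36.4150 / 1.2000 = 30.35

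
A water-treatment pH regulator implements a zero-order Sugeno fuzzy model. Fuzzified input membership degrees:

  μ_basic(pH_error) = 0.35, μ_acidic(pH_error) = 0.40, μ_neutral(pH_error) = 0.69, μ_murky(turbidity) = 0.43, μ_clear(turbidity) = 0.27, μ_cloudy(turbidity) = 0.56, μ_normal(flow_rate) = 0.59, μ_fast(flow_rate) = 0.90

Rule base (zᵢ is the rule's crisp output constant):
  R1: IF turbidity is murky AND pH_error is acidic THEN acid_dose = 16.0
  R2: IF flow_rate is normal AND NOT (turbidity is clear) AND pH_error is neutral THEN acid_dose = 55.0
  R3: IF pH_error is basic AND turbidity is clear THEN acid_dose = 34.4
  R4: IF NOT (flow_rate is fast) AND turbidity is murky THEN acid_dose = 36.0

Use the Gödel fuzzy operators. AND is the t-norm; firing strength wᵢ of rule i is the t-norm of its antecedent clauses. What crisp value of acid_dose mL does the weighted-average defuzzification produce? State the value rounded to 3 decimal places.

38.043

R1 (z=16.0): murky=0.43, acidic=0.40; AND[min(a, b)] → w = 0.40
R2 (z=55.0): normal=0.59, ¬clear=1−0.27=0.73, neutral=0.69; AND[min(a, b)] → w = 0.59
R3 (z=34.4): basic=0.35, clear=0.27; AND[min(a, b)] → w = 0.27
R4 (z=36.0): ¬fast=1−0.90=0.10, murky=0.43; AND[min(a, b)] → w = 0.10
Weighted average = (0.40·16.0 + 0.59·55.0 + 0.27·34.4 + 0.10·36.0) / (0.40 + 0.59 + 0.27 + 0.10)
  = 51.7380 / 1.3600 = 38.043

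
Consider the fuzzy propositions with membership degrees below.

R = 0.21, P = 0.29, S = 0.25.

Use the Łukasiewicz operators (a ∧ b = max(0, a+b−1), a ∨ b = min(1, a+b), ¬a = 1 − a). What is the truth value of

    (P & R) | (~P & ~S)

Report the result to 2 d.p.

P & R = max(0, a+b−1) on (0.29, 0.21) = 0.00
~P = 1 − 0.29 = 0.71
~S = 1 − 0.25 = 0.75
~P & ~S = max(0, a+b−1) on (0.71, 0.75) = 0.46
(P & R) | (~P & ~S) = min(1, a+b) on (0.00, 0.46) = 0.46

0.46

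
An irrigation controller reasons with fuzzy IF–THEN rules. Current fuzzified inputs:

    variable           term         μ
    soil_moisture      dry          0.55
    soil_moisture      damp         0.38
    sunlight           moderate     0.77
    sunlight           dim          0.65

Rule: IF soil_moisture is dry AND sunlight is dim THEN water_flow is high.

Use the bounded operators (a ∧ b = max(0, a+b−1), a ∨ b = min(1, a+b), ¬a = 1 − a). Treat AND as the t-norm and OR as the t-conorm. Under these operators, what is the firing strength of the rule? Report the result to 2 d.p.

firing strength: dry=0.55, dim=0.65; AND[max(0, a+b−1)] → w = 0.20

0.20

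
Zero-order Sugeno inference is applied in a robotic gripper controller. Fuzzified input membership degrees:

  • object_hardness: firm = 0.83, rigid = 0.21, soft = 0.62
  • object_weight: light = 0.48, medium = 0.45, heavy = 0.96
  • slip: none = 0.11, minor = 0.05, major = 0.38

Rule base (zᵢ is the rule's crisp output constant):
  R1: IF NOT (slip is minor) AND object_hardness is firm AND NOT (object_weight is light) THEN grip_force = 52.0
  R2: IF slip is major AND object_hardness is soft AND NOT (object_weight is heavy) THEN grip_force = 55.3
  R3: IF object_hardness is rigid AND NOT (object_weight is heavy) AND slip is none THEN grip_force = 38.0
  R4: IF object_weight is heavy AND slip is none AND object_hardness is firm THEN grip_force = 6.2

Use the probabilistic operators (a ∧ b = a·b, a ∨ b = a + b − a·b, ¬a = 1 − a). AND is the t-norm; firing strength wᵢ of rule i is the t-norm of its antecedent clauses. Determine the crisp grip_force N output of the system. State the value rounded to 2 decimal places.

R1 (z=52.0): ¬minor=1−0.05=0.95, firm=0.83, ¬light=1−0.48=0.52; AND[a·b] → w = 0.4100
R2 (z=55.3): major=0.38, soft=0.62, ¬heavy=1−0.96=0.04; AND[a·b] → w = 0.0094
R3 (z=38.0): rigid=0.21, ¬heavy=1−0.96=0.04, none=0.11; AND[a·b] → w = 0.0009
R4 (z=6.2): heavy=0.96, none=0.11, firm=0.83; AND[a·b] → w = 0.0876
Weighted average = (0.4100·52.0 + 0.0094·55.3 + 0.0009·38.0 + 0.0876·6.2) / (0.4100 + 0.0094 + 0.0009 + 0.0876)
  = 22.4207 / 0.5080 = 44.13

44.13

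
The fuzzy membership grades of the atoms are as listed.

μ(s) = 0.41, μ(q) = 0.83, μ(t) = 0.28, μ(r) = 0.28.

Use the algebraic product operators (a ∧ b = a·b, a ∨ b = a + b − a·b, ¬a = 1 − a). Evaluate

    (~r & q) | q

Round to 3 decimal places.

~r = 1 − 0.2800 = 0.7200
~r & q = a·b on (0.7200, 0.8300) = 0.5976
(~r & q) | q = a + b − a·b on (0.5976, 0.8300) = 0.9316

0.932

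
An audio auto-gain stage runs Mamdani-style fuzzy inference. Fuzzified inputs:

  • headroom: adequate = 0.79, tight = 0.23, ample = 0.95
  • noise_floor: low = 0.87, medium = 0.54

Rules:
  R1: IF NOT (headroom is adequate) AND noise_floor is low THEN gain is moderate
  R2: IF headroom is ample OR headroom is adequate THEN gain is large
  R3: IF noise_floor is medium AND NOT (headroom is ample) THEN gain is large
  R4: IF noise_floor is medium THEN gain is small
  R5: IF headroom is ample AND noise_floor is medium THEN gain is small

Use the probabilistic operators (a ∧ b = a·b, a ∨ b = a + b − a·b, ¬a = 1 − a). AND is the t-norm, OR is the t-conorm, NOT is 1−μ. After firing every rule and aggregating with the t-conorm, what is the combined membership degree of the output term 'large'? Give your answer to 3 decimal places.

0.990

R1: ¬adequate=1−0.79=0.21, low=0.87; AND[a·b] → w = 0.1827
R2: ample=0.95, adequate=0.79; OR[a + b − a·b] → w = 0.9895
R3: medium=0.54, ¬ample=1−0.95=0.05; AND[a·b] → w = 0.0270
R4: medium=0.54 → w = 0.5400
R5: ample=0.95, medium=0.54; AND[a·b] → w = 0.5130
Rules with consequent 'large': {R2, R3} → strengths 0.9895, 0.0270
Aggregate via t-conorm [a + b − a·b]: 0.9898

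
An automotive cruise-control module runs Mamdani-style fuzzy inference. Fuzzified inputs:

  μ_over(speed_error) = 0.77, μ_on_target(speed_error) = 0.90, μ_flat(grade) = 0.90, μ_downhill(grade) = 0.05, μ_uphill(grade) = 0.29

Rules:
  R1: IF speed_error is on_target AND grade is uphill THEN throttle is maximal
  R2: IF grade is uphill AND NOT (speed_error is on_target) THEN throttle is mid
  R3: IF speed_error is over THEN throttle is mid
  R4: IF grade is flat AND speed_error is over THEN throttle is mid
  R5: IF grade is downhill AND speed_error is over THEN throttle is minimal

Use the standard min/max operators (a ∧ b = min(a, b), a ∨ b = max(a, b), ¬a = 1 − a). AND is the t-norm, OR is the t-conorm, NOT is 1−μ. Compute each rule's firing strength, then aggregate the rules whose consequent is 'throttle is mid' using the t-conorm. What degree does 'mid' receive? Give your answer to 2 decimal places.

0.77

R1: on_target=0.90, uphill=0.29; AND[min(a, b)] → w = 0.29
R2: uphill=0.29, ¬on_target=1−0.90=0.10; AND[min(a, b)] → w = 0.10
R3: over=0.77 → w = 0.77
R4: flat=0.90, over=0.77; AND[min(a, b)] → w = 0.77
R5: downhill=0.05, over=0.77; AND[min(a, b)] → w = 0.05
Rules with consequent 'mid': {R2, R3, R4} → strengths 0.10, 0.77, 0.77
Aggregate via t-conorm [max(a, b)]: 0.77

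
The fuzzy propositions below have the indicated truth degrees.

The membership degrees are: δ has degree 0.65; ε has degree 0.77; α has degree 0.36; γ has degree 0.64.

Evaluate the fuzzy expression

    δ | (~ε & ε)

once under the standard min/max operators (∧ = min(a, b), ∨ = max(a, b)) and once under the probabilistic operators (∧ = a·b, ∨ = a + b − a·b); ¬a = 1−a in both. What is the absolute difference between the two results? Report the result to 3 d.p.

Under standard min/max:
  ~ε = 1 − 0.77 = 0.23
  ~ε & ε = min(a, b) on (0.23, 0.77) = 0.23
  δ | (~ε & ε) = max(a, b) on (0.65, 0.23) = 0.65
  → value = 0.6500
Under probabilistic:
  ~ε = 1 − 0.7700 = 0.2300
  ~ε & ε = a·b on (0.2300, 0.7700) = 0.1771
  δ | (~ε & ε) = a + b − a·b on (0.6500, 0.1771) = 0.7120
  → value = 0.7120
|0.6500 − 0.7120| = 0.062

0.062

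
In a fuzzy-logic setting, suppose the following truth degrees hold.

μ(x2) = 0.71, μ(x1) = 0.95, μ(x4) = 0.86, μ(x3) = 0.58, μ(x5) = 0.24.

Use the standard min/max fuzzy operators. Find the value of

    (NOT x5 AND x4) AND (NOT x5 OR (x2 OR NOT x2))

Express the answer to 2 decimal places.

NOT x5 = 1 − 0.24 = 0.76
NOT x5 AND x4 = min(a, b) on (0.76, 0.86) = 0.76
NOT x5 = 1 − 0.24 = 0.76
NOT x2 = 1 − 0.71 = 0.29
x2 OR NOT x2 = max(a, b) on (0.71, 0.29) = 0.71
NOT x5 OR (x2 OR NOT x2) = max(a, b) on (0.76, 0.71) = 0.76
(NOT x5 AND x4) AND (NOT x5 OR (x2 OR NOT x2)) = min(a, b) on (0.76, 0.76) = 0.76

0.76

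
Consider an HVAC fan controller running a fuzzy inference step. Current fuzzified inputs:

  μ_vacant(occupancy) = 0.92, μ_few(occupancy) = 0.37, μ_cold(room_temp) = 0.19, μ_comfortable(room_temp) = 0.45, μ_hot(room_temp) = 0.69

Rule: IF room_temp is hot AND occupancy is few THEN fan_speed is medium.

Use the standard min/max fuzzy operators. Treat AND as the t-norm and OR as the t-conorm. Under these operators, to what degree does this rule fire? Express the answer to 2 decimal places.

0.37

firing strength: hot=0.69, few=0.37; AND[min(a, b)] → w = 0.37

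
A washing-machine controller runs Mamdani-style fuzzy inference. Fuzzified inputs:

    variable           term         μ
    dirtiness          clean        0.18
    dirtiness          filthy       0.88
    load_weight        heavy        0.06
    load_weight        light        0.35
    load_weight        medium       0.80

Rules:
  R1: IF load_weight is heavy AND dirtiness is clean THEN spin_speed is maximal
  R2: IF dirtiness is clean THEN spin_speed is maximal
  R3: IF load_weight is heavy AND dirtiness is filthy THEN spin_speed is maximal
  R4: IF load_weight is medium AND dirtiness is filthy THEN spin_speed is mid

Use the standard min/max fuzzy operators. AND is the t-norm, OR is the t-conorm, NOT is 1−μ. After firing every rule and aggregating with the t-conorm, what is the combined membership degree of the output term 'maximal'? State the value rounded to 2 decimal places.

R1: heavy=0.06, clean=0.18; AND[min(a, b)] → w = 0.06
R2: clean=0.18 → w = 0.18
R3: heavy=0.06, filthy=0.88; AND[min(a, b)] → w = 0.06
R4: medium=0.80, filthy=0.88; AND[min(a, b)] → w = 0.80
Rules with consequent 'maximal': {R1, R2, R3} → strengths 0.06, 0.18, 0.06
Aggregate via t-conorm [max(a, b)]: 0.18

0.18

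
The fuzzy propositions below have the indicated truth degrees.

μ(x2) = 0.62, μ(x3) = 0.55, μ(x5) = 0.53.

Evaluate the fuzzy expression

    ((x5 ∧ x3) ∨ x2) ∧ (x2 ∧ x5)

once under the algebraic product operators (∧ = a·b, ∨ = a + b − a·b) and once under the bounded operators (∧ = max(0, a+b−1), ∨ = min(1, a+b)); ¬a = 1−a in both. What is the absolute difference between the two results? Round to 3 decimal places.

0.240

Under algebraic product:
  x5 ∧ x3 = a·b on (0.5300, 0.5500) = 0.2915
  (x5 ∧ x3) ∨ x2 = a + b − a·b on (0.2915, 0.6200) = 0.7308
  x2 ∧ x5 = a·b on (0.6200, 0.5300) = 0.3286
  ((x5 ∧ x3) ∨ x2) ∧ (x2 ∧ x5) = a·b on (0.7308, 0.3286) = 0.2401
  → value = 0.2401
Under bounded:
  x5 ∧ x3 = max(0, a+b−1) on (0.53, 0.55) = 0.08
  (x5 ∧ x3) ∨ x2 = min(1, a+b) on (0.08, 0.62) = 0.70
  x2 ∧ x5 = max(0, a+b−1) on (0.62, 0.53) = 0.15
  ((x5 ∧ x3) ∨ x2) ∧ (x2 ∧ x5) = max(0, a+b−1) on (0.70, 0.15) = 0.00
  → value = 0.0000
|0.2401 − 0.0000| = 0.240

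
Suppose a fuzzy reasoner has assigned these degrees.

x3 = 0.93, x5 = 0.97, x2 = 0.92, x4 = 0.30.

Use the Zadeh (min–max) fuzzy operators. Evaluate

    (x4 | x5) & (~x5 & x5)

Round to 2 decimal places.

0.03

x4 | x5 = max(a, b) on (0.30, 0.97) = 0.97
~x5 = 1 − 0.97 = 0.03
~x5 & x5 = min(a, b) on (0.03, 0.97) = 0.03
(x4 | x5) & (~x5 & x5) = min(a, b) on (0.97, 0.03) = 0.03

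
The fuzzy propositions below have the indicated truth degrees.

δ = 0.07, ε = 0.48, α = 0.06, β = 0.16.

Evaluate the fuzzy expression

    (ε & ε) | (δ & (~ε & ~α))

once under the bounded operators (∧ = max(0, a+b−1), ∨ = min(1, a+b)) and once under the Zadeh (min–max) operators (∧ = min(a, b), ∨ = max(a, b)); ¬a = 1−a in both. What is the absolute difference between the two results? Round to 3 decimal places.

Under bounded:
  ε & ε = max(0, a+b−1) on (0.48, 0.48) = 0.00
  ~ε = 1 − 0.48 = 0.52
  ~α = 1 − 0.06 = 0.94
  ~ε & ~α = max(0, a+b−1) on (0.52, 0.94) = 0.46
  δ & (~ε & ~α) = max(0, a+b−1) on (0.07, 0.46) = 0.00
  (ε & ε) | (δ & (~ε & ~α)) = min(1, a+b) on (0.00, 0.00) = 0.00
  → value = 0.0000
Under Zadeh (min–max):
  ε & ε = min(a, b) on (0.48, 0.48) = 0.48
  ~ε = 1 − 0.48 = 0.52
  ~α = 1 − 0.06 = 0.94
  ~ε & ~α = min(a, b) on (0.52, 0.94) = 0.52
  δ & (~ε & ~α) = min(a, b) on (0.07, 0.52) = 0.07
  (ε & ε) | (δ & (~ε & ~α)) = max(a, b) on (0.48, 0.07) = 0.48
  → value = 0.4800
|0.0000 − 0.4800| = 0.480

0.480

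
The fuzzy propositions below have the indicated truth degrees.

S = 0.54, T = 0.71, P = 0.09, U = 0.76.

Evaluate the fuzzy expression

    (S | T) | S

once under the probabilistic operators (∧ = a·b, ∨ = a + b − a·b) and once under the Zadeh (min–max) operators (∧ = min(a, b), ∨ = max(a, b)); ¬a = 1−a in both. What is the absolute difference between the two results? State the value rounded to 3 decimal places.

Under probabilistic:
  S | T = a + b − a·b on (0.5400, 0.7100) = 0.8666
  (S | T) | S = a + b − a·b on (0.8666, 0.5400) = 0.9386
  → value = 0.9386
Under Zadeh (min–max):
  S | T = max(a, b) on (0.54, 0.71) = 0.71
  (S | T) | S = max(a, b) on (0.71, 0.54) = 0.71
  → value = 0.7100
|0.9386 − 0.7100| = 0.229

0.229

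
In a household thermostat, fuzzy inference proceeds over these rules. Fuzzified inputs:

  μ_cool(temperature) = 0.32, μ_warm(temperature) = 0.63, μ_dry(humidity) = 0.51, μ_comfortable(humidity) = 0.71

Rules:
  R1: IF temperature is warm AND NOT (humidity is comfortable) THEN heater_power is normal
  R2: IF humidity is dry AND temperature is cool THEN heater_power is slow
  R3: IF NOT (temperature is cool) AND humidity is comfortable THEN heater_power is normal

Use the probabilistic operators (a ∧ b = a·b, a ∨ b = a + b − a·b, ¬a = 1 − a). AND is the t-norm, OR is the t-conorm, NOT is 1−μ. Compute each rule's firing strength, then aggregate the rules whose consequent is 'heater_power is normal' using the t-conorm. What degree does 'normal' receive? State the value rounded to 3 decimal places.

R1: warm=0.63, ¬comfortable=1−0.71=0.29; AND[a·b] → w = 0.1827
R2: dry=0.51, cool=0.32; AND[a·b] → w = 0.1632
R3: ¬cool=1−0.32=0.68, comfortable=0.71; AND[a·b] → w = 0.4828
Rules with consequent 'normal': {R1, R3} → strengths 0.1827, 0.4828
Aggregate via t-conorm [a + b − a·b]: 0.5773

0.577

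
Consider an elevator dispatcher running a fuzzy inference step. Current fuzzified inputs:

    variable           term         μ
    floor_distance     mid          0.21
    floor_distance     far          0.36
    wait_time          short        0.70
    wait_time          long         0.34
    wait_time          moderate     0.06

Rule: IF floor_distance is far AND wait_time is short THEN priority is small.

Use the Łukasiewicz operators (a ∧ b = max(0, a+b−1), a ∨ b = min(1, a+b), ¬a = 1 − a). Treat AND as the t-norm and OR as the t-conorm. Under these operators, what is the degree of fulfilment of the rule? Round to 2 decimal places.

firing strength: far=0.36, short=0.70; AND[max(0, a+b−1)] → w = 0.06

0.06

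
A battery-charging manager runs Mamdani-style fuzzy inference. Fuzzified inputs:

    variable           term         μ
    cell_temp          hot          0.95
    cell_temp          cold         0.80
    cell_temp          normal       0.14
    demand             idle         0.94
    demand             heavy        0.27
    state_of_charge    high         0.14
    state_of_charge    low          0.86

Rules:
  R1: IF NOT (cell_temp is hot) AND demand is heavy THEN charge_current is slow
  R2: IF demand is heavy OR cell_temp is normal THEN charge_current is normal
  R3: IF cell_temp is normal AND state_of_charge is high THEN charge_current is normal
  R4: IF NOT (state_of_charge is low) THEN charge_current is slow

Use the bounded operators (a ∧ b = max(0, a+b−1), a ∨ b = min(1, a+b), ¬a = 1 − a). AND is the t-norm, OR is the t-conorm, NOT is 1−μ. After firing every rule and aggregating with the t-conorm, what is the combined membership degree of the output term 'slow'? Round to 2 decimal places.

R1: ¬hot=1−0.95=0.05, heavy=0.27; AND[max(0, a+b−1)] → w = 0.00
R2: heavy=0.27, normal=0.14; OR[min(1, a+b)] → w = 0.41
R3: normal=0.14, high=0.14; AND[max(0, a+b−1)] → w = 0.00
R4: ¬low=1−0.86=0.14 → w = 0.14
Rules with consequent 'slow': {R1, R4} → strengths 0.00, 0.14
Aggregate via t-conorm [min(1, a+b)]: 0.14

0.14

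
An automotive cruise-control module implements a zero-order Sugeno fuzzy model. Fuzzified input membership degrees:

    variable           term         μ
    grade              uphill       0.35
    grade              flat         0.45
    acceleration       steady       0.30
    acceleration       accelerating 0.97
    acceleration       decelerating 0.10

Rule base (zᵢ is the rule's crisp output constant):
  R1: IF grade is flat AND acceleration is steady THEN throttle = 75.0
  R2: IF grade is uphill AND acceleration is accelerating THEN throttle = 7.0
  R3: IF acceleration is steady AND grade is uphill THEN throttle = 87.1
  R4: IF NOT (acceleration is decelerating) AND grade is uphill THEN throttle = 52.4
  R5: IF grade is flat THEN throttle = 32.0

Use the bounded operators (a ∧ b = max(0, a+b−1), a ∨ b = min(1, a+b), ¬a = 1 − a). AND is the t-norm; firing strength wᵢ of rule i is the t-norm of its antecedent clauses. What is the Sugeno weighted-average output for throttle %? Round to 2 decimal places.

R1 (z=75.0): flat=0.45, steady=0.30; AND[max(0, a+b−1)] → w = 0.00
R2 (z=7.0): uphill=0.35, accelerating=0.97; AND[max(0, a+b−1)] → w = 0.32
R3 (z=87.1): steady=0.30, uphill=0.35; AND[max(0, a+b−1)] → w = 0.00
R4 (z=52.4): ¬decelerating=1−0.10=0.90, uphill=0.35; AND[max(0, a+b−1)] → w = 0.25
R5 (z=32.0): flat=0.45 → w = 0.45
Weighted average = (0.00·75.0 + 0.32·7.0 + 0.00·87.1 + 0.25·52.4 + 0.45·32.0) / (0.00 + 0.32 + 0.00 + 0.25 + 0.45)
  = 29.7400 / 1.0200 = 29.16

29.16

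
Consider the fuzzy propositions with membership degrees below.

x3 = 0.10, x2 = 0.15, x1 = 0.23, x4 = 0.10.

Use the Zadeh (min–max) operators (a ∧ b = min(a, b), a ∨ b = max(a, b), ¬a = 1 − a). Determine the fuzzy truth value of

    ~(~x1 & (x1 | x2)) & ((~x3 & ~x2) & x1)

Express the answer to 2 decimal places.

~x1 = 1 − 0.23 = 0.77
x1 | x2 = max(a, b) on (0.23, 0.15) = 0.23
~x1 & (x1 | x2) = min(a, b) on (0.77, 0.23) = 0.23
~(~x1 & (x1 | x2)) = 1 − 0.23 = 0.77
~x3 = 1 − 0.10 = 0.90
~x2 = 1 − 0.15 = 0.85
~x3 & ~x2 = min(a, b) on (0.90, 0.85) = 0.85
(~x3 & ~x2) & x1 = min(a, b) on (0.85, 0.23) = 0.23
~(~x1 & (x1 | x2)) & ((~x3 & ~x2) & x1) = min(a, b) on (0.77, 0.23) = 0.23

0.23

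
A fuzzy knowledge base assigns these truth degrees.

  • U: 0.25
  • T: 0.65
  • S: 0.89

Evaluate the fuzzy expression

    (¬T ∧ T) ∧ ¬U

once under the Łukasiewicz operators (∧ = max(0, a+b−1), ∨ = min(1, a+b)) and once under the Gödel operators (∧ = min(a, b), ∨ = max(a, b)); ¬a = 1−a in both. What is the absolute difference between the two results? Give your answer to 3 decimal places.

Under Łukasiewicz:
  ¬T = 1 − 0.65 = 0.35
  ¬T ∧ T = max(0, a+b−1) on (0.35, 0.65) = 0.00
  ¬U = 1 − 0.25 = 0.75
  (¬T ∧ T) ∧ ¬U = max(0, a+b−1) on (0.00, 0.75) = 0.00
  → value = 0.0000
Under Gödel:
  ¬T = 1 − 0.65 = 0.35
  ¬T ∧ T = min(a, b) on (0.35, 0.65) = 0.35
  ¬U = 1 − 0.25 = 0.75
  (¬T ∧ T) ∧ ¬U = min(a, b) on (0.35, 0.75) = 0.35
  → value = 0.3500
|0.0000 − 0.3500| = 0.350

0.350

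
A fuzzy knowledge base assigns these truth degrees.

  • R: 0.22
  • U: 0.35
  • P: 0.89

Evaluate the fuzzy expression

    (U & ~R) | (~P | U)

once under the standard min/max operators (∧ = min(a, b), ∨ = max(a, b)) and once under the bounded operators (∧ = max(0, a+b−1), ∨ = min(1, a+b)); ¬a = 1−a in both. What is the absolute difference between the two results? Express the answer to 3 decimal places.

0.240

Under standard min/max:
  ~R = 1 − 0.22 = 0.78
  U & ~R = min(a, b) on (0.35, 0.78) = 0.35
  ~P = 1 − 0.89 = 0.11
  ~P | U = max(a, b) on (0.11, 0.35) = 0.35
  (U & ~R) | (~P | U) = max(a, b) on (0.35, 0.35) = 0.35
  → value = 0.3500
Under bounded:
  ~R = 1 − 0.22 = 0.78
  U & ~R = max(0, a+b−1) on (0.35, 0.78) = 0.13
  ~P = 1 − 0.89 = 0.11
  ~P | U = min(1, a+b) on (0.11, 0.35) = 0.46
  (U & ~R) | (~P | U) = min(1, a+b) on (0.13, 0.46) = 0.59
  → value = 0.5900
|0.3500 − 0.5900| = 0.240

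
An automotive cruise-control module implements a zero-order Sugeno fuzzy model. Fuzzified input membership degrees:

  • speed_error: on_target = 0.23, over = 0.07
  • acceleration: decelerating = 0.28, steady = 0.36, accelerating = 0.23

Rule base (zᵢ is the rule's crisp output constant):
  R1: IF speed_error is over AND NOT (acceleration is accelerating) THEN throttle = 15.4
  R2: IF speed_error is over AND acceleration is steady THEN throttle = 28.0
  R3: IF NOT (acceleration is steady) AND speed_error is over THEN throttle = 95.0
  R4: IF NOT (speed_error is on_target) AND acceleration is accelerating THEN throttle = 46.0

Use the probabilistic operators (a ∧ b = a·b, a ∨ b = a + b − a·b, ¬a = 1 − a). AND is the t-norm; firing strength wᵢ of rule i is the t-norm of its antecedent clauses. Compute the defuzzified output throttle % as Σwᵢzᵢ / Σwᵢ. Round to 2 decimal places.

46.31

R1 (z=15.4): over=0.07, ¬accelerating=1−0.23=0.77; AND[a·b] → w = 0.0539
R2 (z=28.0): over=0.07, steady=0.36; AND[a·b] → w = 0.0252
R3 (z=95.0): ¬steady=1−0.36=0.64, over=0.07; AND[a·b] → w = 0.0448
R4 (z=46.0): ¬on_target=1−0.23=0.77, accelerating=0.23; AND[a·b] → w = 0.1771
Weighted average = (0.0539·15.4 + 0.0252·28.0 + 0.0448·95.0 + 0.1771·46.0) / (0.0539 + 0.0252 + 0.0448 + 0.1771)
  = 13.9383 / 0.3010 = 46.31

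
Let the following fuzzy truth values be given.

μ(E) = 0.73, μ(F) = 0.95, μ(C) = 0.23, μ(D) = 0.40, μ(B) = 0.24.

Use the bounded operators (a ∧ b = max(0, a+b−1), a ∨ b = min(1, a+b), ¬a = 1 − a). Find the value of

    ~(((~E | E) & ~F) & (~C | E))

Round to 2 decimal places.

~E = 1 − 0.73 = 0.27
~E | E = min(1, a+b) on (0.27, 0.73) = 1.00
~F = 1 − 0.95 = 0.05
(~E | E) & ~F = max(0, a+b−1) on (1.00, 0.05) = 0.05
~C = 1 − 0.23 = 0.77
~C | E = min(1, a+b) on (0.77, 0.73) = 1.00
((~E | E) & ~F) & (~C | E) = max(0, a+b−1) on (0.05, 1.00) = 0.05
~(((~E | E) & ~F) & (~C | E)) = 1 − 0.05 = 0.95

0.95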